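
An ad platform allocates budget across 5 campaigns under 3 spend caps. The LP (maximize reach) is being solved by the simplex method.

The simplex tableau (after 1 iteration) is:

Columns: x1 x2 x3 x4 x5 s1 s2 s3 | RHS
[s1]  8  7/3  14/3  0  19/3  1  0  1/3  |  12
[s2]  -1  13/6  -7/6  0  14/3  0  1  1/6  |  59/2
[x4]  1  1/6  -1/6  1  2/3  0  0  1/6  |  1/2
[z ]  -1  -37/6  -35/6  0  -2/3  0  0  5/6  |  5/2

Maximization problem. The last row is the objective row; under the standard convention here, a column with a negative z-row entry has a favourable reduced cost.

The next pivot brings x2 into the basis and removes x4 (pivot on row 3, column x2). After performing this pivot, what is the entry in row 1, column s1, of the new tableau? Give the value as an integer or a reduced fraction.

Pivot element is row 3, column x2: 1/6.
Normalize row 3: new (row 3, s1) = 0/(1/6) = 0.
row 1 ← row 1 − (7/3)·(new row 3): 1 − (7/3)·0 = 1.

1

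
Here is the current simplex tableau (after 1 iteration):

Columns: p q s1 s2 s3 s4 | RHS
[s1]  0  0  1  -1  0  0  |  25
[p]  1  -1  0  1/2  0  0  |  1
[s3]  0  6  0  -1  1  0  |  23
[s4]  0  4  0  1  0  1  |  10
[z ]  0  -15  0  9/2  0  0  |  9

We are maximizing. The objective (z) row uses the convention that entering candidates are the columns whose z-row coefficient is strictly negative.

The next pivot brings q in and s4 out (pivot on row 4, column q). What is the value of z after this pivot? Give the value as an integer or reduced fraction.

Minimum ratio for q: 10/4 = 5/2.
z changes by −(z-row coeff of q)·ratio = −(-15)·(5/2) = 75/2.
New z = 9 + (75/2) = 93/2.

93/2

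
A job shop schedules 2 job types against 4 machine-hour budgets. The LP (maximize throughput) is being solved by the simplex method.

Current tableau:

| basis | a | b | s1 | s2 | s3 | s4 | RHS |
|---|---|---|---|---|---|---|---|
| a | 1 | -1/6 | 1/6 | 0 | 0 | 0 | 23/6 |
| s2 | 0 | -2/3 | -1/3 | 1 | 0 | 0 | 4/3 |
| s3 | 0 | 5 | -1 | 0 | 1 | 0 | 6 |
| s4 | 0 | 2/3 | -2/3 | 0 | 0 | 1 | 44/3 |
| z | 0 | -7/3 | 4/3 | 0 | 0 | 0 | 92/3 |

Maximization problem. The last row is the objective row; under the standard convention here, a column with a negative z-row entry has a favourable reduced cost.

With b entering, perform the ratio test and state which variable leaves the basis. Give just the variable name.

Ratios: row 1 (a): entry -1/6 ≤ 0, skip; row 2 (s2): entry -2/3 ≤ 0, skip; row 3 (s3): 6/5 = 6/5; row 4 (s4): (44/3)/(2/3) = 22.
Minimum ratio 6/5 is in the s3 row, so s3 leaves.

s3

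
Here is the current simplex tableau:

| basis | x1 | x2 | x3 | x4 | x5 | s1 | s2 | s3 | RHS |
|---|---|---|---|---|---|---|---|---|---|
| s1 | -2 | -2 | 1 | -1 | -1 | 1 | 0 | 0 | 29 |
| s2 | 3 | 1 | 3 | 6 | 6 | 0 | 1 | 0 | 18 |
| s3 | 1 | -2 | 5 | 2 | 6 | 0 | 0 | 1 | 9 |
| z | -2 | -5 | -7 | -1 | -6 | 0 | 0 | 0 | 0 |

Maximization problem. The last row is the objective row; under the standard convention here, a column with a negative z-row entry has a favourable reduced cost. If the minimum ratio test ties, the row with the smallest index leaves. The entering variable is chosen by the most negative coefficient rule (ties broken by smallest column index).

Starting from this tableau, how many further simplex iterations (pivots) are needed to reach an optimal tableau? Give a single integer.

3

pivot: x3 in, s3 out → z = 63/5
pivot: x2 in, s2 out → z = 630/11
pivot: s3 in, x3 out → z = 90
No improving column remains; optimal.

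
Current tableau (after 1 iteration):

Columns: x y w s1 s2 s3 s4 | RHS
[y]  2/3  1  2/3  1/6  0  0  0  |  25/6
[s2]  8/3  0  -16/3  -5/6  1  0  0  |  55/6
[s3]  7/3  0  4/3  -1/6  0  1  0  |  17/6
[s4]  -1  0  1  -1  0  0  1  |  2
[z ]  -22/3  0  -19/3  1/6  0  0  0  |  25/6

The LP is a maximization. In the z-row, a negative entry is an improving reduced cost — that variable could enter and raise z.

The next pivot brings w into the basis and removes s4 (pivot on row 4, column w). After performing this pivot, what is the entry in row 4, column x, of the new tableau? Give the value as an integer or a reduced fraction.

-1

Pivot element is row 4, column w: 1.
Normalize row 4: new (row 4, x) = (-1)/1 = -1.
Row 4 is the pivot row, so the entry is -1.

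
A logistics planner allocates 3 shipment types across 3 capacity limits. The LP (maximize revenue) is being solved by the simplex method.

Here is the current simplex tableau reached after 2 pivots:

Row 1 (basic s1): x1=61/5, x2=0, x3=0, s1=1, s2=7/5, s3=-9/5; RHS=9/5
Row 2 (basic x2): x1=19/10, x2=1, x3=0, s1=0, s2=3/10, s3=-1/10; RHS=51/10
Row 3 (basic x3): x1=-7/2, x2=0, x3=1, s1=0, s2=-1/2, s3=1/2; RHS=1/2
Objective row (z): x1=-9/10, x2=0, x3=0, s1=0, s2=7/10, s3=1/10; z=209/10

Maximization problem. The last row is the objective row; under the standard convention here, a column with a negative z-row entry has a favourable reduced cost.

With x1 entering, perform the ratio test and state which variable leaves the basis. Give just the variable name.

s1

Ratios: row 1 (s1): (9/5)/(61/5) = 9/61; row 2 (x2): (51/10)/(19/10) = 51/19; row 3 (x3): entry -7/2 ≤ 0, skip.
Minimum ratio 9/61 is in the s1 row, so s1 leaves.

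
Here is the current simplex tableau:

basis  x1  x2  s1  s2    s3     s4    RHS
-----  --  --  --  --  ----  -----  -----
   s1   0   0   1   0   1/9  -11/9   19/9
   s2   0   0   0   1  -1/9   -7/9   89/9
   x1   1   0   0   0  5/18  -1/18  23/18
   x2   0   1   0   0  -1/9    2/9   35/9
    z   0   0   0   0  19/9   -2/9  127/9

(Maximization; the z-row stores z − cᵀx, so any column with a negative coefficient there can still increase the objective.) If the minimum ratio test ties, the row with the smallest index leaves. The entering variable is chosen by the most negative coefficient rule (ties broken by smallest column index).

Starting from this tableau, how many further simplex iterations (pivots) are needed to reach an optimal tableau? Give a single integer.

1

pivot: s4 in, x2 out → z = 18
No improving column remains; optimal.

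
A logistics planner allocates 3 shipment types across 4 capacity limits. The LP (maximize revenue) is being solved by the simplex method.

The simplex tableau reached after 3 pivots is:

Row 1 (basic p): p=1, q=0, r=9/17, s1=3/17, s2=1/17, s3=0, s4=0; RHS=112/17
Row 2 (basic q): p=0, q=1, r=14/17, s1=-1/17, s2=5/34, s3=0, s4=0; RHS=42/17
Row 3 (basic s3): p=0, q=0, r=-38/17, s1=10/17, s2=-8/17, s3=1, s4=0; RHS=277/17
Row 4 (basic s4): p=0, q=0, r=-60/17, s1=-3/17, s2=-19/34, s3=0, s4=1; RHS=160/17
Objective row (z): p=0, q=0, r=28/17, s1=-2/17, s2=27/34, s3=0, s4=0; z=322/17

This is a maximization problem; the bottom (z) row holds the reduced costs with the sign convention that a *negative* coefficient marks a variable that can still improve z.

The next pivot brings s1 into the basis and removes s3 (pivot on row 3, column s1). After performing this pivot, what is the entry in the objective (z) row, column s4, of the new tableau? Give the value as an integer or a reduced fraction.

Pivot element is row 3, column s1: 10/17.
Normalize row 3: new (row 3, s4) = 0/(10/17) = 0.
z-row ← z-row − (-2/17)·(new row 3): 0 − (-2/17)·0 = 0.

0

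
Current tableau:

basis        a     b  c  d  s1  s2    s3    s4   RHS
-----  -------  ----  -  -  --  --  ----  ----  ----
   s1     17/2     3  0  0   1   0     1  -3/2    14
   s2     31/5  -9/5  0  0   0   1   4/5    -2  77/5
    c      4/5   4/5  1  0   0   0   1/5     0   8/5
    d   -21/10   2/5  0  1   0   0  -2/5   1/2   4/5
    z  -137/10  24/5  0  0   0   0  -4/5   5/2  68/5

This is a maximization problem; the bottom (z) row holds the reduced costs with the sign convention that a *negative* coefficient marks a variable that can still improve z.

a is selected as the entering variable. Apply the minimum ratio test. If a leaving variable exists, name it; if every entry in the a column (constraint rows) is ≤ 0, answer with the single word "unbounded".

s1

Ratios: row 1 (s1): 14/(17/2) = 28/17; row 2 (s2): (77/5)/(31/5) = 77/31; row 3 (c): (8/5)/(4/5) = 2; row 4 (d): entry -21/10 ≤ 0, skip.
Minimum ratio is in the s1 row, so s1 leaves.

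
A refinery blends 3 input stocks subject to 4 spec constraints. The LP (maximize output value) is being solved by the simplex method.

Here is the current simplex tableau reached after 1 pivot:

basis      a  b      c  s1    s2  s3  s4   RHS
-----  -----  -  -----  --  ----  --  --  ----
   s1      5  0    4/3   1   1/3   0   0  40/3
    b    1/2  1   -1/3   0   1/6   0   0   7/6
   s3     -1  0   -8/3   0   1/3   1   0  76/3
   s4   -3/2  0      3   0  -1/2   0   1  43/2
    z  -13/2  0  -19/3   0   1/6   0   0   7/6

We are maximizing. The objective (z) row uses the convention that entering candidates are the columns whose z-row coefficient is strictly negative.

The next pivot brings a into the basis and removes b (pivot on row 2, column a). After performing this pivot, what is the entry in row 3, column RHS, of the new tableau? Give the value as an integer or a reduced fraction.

Pivot element is row 2, column a: 1/2.
Normalize row 2: new (row 2, RHS) = (7/6)/(1/2) = 7/3.
row 3 ← row 3 − (-1)·(new row 2): 76/3 − (-1)·(7/3) = 83/3.

83/3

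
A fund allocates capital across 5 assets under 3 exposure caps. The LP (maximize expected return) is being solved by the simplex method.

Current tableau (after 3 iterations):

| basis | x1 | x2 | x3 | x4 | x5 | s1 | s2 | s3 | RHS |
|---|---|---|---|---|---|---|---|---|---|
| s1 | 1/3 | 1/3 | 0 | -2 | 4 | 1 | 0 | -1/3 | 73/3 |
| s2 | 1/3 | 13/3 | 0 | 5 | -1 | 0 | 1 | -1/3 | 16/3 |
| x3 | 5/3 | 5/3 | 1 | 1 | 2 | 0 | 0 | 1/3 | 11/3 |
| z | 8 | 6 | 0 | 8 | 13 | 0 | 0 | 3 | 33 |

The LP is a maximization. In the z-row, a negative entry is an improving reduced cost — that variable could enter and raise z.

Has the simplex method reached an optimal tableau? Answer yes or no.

yes

No objective-row coefficient is strictly negative, so no entering variable exists; the tableau is optimal.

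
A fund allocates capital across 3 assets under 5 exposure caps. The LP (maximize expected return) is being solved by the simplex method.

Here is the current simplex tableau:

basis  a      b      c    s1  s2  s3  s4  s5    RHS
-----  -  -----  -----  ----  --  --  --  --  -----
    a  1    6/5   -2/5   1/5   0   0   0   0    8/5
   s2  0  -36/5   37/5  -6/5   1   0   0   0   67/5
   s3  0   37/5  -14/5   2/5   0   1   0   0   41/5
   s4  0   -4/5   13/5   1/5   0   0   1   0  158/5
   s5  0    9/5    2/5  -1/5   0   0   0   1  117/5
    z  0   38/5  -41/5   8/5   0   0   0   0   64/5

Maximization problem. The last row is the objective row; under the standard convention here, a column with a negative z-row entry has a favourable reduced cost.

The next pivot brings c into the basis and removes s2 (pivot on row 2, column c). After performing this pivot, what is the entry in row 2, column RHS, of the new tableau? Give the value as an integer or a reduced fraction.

Pivot element is row 2, column c: 37/5.
Normalize row 2: new (row 2, RHS) = (67/5)/(37/5) = 67/37.
Row 2 is the pivot row, so the entry is 67/37.

67/37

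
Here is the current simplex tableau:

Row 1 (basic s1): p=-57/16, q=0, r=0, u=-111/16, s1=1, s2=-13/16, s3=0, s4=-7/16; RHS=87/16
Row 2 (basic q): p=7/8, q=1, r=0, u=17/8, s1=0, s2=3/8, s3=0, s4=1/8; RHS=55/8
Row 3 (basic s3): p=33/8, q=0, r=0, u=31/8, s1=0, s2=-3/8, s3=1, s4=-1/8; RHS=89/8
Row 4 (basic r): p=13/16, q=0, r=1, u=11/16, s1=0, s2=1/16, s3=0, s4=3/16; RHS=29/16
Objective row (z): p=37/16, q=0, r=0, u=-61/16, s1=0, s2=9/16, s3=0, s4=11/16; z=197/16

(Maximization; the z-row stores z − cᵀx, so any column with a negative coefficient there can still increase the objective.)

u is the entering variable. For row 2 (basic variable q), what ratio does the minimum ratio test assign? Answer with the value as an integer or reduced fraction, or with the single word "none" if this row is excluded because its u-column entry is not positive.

Ratio = RHS / (u entry) = (55/8) / (17/8) = 55/17.

55/17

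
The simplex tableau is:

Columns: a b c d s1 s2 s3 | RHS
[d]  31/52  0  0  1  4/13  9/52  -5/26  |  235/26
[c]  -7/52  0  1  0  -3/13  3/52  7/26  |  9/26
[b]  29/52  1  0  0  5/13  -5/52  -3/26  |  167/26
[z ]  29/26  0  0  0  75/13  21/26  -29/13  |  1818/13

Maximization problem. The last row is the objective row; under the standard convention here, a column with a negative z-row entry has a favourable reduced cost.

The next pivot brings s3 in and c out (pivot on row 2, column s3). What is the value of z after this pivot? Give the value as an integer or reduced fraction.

Minimum ratio for s3: (9/26)/(7/26) = 9/7.
z changes by −(z-row coeff of s3)·ratio = −(-29/13)·(9/7) = 261/91.
New z = 1818/13 + (261/91) = 999/7.

999/7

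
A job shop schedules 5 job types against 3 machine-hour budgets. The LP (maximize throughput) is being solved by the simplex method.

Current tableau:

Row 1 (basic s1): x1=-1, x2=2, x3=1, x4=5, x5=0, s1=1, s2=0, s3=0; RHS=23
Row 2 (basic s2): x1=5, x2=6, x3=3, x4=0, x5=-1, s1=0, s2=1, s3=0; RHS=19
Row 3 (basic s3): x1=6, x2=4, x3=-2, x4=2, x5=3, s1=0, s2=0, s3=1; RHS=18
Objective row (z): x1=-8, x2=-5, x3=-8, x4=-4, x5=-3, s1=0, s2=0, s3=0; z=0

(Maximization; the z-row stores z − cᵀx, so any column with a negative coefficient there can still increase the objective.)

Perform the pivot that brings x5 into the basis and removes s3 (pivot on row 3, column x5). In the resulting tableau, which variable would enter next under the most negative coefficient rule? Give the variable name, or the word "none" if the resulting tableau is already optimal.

x3

Pivot element 3. New z-row = old z-row − (-3)·(row 3/3).
Updated z-row coefficients: x1: -2, x2: -1, x3: -10, x4: -2, x5: 0, s1: 0, s2: 0, s3: 1.
The most negative is -10 in column x3, so x3 would enter next.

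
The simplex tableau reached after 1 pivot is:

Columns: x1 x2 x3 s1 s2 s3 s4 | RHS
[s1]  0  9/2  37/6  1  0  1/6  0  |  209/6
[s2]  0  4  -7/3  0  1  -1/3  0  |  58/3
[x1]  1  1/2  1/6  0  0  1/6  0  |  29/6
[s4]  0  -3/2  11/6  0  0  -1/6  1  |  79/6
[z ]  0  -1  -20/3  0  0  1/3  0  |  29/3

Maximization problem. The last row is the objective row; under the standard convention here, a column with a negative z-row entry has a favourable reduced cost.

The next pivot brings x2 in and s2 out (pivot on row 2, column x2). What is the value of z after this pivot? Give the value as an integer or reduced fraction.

29/2

Minimum ratio for x2: (58/3)/4 = 29/6.
z changes by −(z-row coeff of x2)·ratio = −(-1)·(29/6) = 29/6.
New z = 29/3 + (29/6) = 29/2.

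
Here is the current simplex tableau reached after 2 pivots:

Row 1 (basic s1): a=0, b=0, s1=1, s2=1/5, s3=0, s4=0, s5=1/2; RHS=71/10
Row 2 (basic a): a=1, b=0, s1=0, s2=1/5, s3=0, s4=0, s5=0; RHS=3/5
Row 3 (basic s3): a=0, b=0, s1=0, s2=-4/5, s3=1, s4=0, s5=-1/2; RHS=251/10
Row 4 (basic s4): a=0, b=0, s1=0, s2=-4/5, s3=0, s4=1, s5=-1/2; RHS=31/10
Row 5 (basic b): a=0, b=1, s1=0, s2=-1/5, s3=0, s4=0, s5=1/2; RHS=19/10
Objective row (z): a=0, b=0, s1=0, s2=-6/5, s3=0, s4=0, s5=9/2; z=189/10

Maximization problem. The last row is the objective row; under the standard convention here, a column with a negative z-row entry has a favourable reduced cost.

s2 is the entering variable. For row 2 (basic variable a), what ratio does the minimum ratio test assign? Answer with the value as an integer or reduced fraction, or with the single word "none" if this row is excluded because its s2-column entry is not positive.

Ratio = RHS / (s2 entry) = (3/5) / (1/5) = 3.

3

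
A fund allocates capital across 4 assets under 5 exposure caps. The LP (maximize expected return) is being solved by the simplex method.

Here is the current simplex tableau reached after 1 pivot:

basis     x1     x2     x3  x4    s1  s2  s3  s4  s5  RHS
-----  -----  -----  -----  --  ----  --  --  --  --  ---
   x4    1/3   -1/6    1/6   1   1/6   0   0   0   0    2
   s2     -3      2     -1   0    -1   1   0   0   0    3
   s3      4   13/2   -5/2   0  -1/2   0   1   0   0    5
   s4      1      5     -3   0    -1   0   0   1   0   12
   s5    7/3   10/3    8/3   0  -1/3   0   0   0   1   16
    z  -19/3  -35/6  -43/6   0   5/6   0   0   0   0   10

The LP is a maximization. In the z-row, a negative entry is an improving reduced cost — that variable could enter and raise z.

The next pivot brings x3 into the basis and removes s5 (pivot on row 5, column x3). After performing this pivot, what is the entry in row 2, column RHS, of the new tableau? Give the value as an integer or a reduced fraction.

Pivot element is row 5, column x3: 8/3.
Normalize row 5: new (row 5, RHS) = 16/(8/3) = 6.
row 2 ← row 2 − (-1)·(new row 5): 3 − (-1)·6 = 9.

9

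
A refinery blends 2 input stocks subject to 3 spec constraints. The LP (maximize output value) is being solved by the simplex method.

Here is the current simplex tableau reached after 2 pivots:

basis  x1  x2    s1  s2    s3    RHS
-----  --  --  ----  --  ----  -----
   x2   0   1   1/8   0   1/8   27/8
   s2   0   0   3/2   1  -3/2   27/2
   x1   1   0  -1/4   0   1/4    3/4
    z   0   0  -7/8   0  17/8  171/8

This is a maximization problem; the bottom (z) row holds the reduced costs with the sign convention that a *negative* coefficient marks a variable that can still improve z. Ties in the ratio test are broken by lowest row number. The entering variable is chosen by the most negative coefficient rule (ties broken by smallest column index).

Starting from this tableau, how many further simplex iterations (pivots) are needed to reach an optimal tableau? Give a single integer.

1

pivot: s1 in, s2 out → z = 117/4
No improving column remains; optimal.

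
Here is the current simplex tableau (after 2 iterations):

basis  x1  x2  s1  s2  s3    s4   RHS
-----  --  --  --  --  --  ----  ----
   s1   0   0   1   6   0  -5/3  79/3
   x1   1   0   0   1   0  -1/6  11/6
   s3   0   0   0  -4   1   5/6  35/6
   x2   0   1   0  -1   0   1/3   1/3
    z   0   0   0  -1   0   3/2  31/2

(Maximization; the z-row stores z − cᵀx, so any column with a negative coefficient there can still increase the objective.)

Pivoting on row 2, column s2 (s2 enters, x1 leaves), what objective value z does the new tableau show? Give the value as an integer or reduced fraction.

Minimum ratio for s2: (11/6)/1 = 11/6.
z changes by −(z-row coeff of s2)·ratio = −(-1)·(11/6) = 11/6.
New z = 31/2 + (11/6) = 52/3.

52/3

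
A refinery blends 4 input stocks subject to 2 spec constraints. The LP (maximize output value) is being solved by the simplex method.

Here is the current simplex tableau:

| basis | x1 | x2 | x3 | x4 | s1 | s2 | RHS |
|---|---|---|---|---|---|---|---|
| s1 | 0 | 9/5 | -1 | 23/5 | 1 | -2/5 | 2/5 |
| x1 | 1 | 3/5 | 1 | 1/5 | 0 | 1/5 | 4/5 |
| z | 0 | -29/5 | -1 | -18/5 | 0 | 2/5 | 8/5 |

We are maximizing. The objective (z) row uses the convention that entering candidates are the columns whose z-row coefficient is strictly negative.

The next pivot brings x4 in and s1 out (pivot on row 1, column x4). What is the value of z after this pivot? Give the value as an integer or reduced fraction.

Minimum ratio for x4: (2/5)/(23/5) = 2/23.
z changes by −(z-row coeff of x4)·ratio = −(-18/5)·(2/23) = 36/115.
New z = 8/5 + (36/115) = 44/23.

44/23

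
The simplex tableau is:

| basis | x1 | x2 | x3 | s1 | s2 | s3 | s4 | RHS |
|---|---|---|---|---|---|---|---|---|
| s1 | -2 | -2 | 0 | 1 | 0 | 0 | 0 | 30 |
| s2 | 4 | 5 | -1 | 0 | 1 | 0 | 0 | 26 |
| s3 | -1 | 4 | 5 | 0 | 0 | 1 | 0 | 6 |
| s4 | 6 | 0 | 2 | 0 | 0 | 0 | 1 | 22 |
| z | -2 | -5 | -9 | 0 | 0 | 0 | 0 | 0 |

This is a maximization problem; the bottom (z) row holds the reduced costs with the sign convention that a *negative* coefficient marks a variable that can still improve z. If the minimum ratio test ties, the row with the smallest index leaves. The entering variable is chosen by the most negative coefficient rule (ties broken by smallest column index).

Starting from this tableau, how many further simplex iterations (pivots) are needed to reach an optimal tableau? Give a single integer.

pivot: x3 in, s3 out → z = 54/5
pivot: x1 in, s4 out → z = 359/16
No improving column remains; optimal.

2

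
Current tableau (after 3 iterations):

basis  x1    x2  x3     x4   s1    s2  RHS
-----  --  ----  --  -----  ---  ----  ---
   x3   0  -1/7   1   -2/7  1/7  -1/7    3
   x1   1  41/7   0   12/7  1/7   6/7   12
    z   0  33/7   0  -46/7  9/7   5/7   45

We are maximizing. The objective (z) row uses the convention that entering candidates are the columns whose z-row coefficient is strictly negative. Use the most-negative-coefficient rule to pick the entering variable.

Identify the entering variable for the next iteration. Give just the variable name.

Objective-row coefficients: x1: 0, x2: 33/7, x3: 0, x4: -46/7, s1: 9/7, s2: 5/7.
The most negative is -46/7 in column x4, so x4 enters.

x4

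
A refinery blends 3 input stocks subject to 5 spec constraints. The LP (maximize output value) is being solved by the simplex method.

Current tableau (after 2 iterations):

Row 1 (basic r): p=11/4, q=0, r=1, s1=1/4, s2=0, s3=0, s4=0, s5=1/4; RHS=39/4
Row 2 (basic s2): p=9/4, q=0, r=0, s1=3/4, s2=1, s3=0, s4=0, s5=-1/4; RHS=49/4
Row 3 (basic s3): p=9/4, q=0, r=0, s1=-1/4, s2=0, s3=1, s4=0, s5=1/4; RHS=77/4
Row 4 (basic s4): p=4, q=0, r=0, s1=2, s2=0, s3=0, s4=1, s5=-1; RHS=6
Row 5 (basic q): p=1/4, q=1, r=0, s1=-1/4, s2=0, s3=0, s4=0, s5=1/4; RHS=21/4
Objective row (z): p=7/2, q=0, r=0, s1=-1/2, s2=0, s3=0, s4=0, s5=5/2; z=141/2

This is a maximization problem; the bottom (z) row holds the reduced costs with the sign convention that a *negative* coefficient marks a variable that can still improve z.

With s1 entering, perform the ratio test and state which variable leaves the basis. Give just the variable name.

Ratios: row 1 (r): (39/4)/(1/4) = 39; row 2 (s2): (49/4)/(3/4) = 49/3; row 3 (s3): entry -1/4 ≤ 0, skip; row 4 (s4): 6/2 = 3; row 5 (q): entry -1/4 ≤ 0, skip.
Minimum ratio 3 is in the s4 row, so s4 leaves.

s4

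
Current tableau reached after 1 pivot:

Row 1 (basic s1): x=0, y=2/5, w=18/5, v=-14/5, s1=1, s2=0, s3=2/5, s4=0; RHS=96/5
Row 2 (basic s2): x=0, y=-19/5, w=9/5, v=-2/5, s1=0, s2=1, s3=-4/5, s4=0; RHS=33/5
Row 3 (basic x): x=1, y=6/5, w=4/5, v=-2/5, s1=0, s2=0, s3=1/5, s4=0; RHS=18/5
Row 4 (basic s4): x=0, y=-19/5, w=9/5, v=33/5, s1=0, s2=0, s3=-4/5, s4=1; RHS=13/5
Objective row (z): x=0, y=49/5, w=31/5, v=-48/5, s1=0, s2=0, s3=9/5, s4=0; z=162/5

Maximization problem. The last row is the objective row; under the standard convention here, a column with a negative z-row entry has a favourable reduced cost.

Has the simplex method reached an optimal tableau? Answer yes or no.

Column v has objective-row coefficient -48/5, which is negative; an improving pivot exists, so not yet optimal.

no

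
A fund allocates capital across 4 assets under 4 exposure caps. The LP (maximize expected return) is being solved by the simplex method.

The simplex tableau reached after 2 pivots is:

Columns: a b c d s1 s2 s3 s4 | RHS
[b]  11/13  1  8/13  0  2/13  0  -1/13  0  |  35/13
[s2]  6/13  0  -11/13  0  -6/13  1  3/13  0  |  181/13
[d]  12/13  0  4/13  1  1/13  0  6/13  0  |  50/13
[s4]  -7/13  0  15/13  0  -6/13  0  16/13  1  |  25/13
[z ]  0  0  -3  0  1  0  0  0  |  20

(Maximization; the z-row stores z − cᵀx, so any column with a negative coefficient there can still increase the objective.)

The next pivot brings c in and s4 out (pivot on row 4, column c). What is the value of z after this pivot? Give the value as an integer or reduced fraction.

Minimum ratio for c: (25/13)/(15/13) = 5/3.
z changes by −(z-row coeff of c)·ratio = −(-3)·(5/3) = 5.
New z = 20 + 5 = 25.

25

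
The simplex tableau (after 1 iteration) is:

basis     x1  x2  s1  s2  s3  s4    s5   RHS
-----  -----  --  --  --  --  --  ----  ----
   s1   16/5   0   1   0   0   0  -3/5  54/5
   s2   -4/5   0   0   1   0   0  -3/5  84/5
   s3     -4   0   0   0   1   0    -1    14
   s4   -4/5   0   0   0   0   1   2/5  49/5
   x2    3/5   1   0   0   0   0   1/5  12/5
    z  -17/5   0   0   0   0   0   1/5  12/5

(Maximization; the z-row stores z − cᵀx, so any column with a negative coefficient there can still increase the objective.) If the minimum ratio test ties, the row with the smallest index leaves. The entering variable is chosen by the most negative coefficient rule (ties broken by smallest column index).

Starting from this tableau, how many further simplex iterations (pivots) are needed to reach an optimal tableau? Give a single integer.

pivot: x1 in, s1 out → z = 111/8
pivot: s5 in, x2 out → z = 72/5
No improving column remains; optimal.

2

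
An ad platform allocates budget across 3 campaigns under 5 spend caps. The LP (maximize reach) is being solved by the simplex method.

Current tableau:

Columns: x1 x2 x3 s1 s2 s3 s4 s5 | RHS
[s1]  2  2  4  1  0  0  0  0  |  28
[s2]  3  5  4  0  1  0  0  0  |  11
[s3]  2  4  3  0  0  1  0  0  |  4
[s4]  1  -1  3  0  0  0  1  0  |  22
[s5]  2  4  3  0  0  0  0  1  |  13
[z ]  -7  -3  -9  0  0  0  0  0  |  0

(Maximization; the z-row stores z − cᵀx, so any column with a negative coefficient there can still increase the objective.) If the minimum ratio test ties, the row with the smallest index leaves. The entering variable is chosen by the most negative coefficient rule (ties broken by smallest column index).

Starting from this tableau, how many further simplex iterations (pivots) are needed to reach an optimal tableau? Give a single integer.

2

pivot: x3 in, s3 out → z = 12
pivot: x1 in, x3 out → z = 14
No improving column remains; optimal.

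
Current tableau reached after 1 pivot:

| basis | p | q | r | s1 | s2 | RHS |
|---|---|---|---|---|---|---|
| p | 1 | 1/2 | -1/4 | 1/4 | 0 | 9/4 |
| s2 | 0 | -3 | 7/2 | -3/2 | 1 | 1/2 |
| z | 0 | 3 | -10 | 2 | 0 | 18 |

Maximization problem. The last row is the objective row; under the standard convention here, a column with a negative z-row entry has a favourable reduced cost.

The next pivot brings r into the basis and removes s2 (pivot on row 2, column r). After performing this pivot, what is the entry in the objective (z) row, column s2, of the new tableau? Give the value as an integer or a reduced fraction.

Pivot element is row 2, column r: 7/2.
Normalize row 2: new (row 2, s2) = 1/(7/2) = 2/7.
z-row ← z-row − (-10)·(new row 2): 0 − (-10)·(2/7) = 20/7.

20/7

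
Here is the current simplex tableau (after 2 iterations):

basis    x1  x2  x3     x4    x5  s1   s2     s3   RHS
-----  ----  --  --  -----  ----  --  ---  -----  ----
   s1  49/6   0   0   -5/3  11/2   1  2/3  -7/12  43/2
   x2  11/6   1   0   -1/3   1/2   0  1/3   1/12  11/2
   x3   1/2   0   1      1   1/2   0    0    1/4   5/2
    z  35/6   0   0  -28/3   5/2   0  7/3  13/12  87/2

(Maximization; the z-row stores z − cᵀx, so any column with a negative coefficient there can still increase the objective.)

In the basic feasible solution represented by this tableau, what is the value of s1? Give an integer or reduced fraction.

s1 is basic (row 1); its value is the RHS of that row: 43/2.

43/2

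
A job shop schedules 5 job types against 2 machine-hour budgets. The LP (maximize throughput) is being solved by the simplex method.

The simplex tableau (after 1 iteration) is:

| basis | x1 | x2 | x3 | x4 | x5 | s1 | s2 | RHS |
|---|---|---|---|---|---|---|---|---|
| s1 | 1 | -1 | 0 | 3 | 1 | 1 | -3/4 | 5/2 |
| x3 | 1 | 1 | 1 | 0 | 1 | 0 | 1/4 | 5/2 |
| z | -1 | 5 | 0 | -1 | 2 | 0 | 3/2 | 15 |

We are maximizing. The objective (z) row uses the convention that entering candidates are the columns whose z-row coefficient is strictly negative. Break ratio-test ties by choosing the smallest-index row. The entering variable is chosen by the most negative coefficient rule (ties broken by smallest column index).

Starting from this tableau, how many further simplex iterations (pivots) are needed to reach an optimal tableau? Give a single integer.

pivot: x1 in, s1 out → z = 35/2
No improving column remains; optimal.

1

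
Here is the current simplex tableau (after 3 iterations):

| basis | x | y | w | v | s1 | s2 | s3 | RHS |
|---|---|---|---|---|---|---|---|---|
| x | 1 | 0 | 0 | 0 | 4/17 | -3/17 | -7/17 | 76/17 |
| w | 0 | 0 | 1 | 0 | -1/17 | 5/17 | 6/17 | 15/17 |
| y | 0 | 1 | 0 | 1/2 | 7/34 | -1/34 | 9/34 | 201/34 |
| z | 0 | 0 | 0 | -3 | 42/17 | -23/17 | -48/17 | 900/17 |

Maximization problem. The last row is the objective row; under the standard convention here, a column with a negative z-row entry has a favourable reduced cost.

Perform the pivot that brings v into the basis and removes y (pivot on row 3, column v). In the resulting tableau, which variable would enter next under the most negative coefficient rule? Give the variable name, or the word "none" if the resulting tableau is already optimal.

s2

Pivot element 1/2. New z-row = old z-row − (-3)·(row 3/(1/2)).
Updated z-row coefficients: x: 0, y: 6, w: 0, v: 0, s1: 63/17, s2: -26/17, s3: -21/17.
The most negative is -26/17 in column s2, so s2 would enter next.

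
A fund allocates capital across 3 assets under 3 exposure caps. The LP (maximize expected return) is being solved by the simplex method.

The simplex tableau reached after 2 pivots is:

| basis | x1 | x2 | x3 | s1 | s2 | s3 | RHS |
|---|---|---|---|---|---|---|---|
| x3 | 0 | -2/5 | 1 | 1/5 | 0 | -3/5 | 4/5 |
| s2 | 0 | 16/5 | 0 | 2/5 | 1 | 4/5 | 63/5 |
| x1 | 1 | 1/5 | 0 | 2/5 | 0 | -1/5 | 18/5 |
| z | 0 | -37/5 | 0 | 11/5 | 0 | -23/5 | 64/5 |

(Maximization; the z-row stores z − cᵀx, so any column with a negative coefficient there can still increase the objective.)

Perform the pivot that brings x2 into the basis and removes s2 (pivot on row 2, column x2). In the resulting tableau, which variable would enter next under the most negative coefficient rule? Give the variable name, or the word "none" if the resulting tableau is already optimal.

s3

Pivot element 16/5. New z-row = old z-row − (-37/5)·(row 2/(16/5)).
Updated z-row coefficients: x1: 0, x2: 0, x3: 0, s1: 25/8, s2: 37/16, s3: -11/4.
The most negative is -11/4 in column s3, so s3 would enter next.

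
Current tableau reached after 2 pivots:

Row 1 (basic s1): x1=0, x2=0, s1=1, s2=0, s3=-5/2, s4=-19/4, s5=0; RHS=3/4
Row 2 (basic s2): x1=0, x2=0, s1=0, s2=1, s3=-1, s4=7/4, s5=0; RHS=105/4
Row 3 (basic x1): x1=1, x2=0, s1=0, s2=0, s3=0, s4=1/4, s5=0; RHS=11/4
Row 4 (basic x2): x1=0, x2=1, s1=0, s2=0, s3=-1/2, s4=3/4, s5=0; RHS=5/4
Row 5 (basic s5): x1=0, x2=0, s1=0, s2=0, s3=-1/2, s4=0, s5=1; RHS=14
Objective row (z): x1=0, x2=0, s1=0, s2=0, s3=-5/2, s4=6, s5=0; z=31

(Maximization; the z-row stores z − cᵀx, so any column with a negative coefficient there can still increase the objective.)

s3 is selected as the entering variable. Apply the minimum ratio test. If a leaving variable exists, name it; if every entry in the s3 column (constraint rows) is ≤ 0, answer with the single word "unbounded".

unbounded

s3-column entries: row 1: -5/2, row 2: -1, row 3: 0, row 4: -1/2, row 5: -1/2. All ≤ 0, so s3 can increase without bound; the LP is unbounded in this direction.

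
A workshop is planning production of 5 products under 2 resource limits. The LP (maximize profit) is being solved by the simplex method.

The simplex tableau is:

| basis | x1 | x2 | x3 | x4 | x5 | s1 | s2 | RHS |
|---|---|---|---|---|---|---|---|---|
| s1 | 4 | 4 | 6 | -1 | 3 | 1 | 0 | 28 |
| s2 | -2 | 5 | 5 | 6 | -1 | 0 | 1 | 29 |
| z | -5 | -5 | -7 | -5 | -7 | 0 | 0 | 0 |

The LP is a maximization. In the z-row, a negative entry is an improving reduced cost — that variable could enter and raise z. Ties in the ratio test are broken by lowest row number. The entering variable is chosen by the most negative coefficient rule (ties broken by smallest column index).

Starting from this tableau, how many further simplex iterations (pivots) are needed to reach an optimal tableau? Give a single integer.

pivot: x3 in, s1 out → z = 98/3
pivot: x4 in, s2 out → z = 1549/41
pivot: x5 in, x3 out → z = 1954/17
No improving column remains; optimal.

3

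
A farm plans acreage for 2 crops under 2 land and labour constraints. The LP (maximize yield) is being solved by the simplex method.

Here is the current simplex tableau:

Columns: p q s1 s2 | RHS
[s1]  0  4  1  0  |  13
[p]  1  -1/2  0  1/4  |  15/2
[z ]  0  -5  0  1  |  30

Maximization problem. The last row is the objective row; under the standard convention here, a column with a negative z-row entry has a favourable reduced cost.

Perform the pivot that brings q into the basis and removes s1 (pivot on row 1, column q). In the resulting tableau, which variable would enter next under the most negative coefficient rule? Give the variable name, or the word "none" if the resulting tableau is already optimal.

Pivot element 4. New z-row = old z-row − (-5)·(row 1/4).
Updated z-row coefficients: p: 0, q: 0, s1: 5/4, s2: 1.
No coefficient is strictly negative; the tableau after this pivot is optimal.

none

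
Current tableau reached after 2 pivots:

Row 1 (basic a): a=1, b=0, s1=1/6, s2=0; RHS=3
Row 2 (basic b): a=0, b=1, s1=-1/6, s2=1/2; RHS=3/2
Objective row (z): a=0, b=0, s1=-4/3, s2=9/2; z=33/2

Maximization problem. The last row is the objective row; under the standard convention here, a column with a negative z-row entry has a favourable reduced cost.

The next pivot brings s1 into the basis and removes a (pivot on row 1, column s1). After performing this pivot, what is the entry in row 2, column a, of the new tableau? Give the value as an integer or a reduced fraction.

Pivot element is row 1, column s1: 1/6.
Normalize row 1: new (row 1, a) = 1/(1/6) = 6.
row 2 ← row 2 − (-1/6)·(new row 1): 0 − (-1/6)·6 = 1.

1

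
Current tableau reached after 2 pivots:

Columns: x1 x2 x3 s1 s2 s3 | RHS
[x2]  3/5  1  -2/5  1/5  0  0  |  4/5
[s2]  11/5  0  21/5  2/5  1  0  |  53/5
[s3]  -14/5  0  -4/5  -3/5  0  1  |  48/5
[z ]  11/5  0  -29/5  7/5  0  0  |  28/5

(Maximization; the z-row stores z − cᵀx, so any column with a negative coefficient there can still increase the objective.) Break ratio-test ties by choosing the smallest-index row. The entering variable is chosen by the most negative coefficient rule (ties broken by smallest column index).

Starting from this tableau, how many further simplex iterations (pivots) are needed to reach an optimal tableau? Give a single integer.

pivot: x3 in, s2 out → z = 425/21
No improving column remains; optimal.

1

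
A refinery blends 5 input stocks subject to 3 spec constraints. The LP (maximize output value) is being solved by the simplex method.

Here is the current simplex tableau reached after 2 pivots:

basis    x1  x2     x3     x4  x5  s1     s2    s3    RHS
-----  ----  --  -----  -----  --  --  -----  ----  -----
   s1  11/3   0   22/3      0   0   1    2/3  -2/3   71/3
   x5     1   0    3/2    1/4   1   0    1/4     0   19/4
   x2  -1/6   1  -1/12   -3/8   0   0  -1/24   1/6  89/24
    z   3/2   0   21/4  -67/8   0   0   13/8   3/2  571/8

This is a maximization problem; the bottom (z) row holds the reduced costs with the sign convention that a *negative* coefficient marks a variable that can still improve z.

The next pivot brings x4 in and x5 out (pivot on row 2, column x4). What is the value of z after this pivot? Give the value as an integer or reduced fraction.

Minimum ratio for x4: (19/4)/(1/4) = 19.
z changes by −(z-row coeff of x4)·ratio = −(-67/8)·19 = 1273/8.
New z = 571/8 + (1273/8) = 461/2.

461/2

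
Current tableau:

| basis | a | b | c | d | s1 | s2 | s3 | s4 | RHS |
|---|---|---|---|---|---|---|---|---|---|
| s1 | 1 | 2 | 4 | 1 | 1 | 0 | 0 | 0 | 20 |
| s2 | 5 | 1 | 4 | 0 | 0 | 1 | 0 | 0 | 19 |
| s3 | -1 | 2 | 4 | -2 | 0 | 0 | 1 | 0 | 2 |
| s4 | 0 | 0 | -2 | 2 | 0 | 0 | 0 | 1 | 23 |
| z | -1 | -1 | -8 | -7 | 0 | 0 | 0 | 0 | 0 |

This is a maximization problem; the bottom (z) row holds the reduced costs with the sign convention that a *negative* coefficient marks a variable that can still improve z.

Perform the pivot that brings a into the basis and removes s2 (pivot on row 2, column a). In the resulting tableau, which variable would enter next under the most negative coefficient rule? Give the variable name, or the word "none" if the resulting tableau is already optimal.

c

Pivot element 5. New z-row = old z-row − (-1)·(row 2/5).
Updated z-row coefficients: a: 0, b: -4/5, c: -36/5, d: -7, s1: 0, s2: 1/5, s3: 0, s4: 0.
The most negative is -36/5 in column c, so c would enter next.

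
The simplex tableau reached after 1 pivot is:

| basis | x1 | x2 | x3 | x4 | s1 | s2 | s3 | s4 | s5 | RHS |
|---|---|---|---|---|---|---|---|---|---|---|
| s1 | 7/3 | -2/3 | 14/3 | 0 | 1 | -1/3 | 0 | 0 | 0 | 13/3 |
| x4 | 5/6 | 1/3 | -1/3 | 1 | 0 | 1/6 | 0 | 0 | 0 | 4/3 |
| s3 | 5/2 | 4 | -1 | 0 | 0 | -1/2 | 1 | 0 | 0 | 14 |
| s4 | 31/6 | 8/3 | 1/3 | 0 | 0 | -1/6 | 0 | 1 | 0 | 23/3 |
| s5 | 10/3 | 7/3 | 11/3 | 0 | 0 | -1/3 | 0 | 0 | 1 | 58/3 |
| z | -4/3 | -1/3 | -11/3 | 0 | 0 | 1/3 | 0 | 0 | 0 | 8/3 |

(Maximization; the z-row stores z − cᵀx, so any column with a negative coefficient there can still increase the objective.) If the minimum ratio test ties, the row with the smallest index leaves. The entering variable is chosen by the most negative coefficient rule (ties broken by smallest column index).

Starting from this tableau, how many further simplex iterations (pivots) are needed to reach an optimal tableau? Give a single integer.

pivot: x3 in, s1 out → z = 85/14
pivot: x2 in, s4 out → z = 319/38
No improving column remains; optimal.

2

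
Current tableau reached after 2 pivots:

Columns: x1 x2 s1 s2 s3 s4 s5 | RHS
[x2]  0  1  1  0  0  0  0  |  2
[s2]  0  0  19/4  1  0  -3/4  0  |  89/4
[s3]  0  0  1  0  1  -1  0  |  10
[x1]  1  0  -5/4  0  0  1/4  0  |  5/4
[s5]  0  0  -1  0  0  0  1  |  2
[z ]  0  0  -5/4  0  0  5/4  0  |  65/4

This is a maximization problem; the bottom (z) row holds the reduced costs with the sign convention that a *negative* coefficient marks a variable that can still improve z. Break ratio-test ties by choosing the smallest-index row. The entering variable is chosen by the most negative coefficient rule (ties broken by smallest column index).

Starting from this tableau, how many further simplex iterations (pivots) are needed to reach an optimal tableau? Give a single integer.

1

pivot: s1 in, x2 out → z = 75/4
No improving column remains; optimal.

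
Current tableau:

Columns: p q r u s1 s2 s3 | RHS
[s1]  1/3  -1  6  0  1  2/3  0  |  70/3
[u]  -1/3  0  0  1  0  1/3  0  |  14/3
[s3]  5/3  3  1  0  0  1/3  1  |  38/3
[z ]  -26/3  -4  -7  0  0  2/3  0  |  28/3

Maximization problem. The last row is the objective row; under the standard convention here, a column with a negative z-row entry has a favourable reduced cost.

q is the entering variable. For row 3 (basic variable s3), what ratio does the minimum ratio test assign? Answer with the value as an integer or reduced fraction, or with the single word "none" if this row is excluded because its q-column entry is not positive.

38/9

Ratio = RHS / (q entry) = (38/3) / 3 = 38/9.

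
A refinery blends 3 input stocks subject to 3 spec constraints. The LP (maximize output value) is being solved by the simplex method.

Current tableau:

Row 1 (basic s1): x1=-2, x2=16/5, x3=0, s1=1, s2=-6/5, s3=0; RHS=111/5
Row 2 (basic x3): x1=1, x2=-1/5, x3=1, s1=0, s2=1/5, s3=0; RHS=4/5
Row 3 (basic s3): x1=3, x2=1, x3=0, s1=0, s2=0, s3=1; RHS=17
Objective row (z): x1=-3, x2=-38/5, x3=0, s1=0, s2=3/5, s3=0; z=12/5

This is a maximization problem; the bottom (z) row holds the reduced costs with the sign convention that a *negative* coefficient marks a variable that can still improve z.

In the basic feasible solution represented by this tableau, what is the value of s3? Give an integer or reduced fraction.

s3 is basic (row 3); its value is the RHS of that row: 17.

17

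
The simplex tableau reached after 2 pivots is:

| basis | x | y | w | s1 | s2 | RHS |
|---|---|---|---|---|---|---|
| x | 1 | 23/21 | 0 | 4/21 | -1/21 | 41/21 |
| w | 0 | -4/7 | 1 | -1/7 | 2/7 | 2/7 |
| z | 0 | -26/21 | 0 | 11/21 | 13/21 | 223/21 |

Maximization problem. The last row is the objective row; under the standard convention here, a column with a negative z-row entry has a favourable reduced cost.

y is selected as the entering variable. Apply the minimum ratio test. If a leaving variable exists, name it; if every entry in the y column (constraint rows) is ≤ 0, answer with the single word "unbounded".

Ratios: row 1 (x): (41/21)/(23/21) = 41/23; row 2 (w): entry -4/7 ≤ 0, skip.
Minimum ratio is in the x row, so x leaves.

x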